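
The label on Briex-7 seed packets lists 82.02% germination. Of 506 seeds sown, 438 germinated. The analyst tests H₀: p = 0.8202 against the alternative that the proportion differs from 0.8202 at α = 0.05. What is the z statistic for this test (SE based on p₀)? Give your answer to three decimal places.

z = 2.660

p̂ = 438/506 = 0.86561.
Standard error under H₀: √(0.8202×0.1798/506) = 0.01707.
z = (0.86561 − 0.8202)/0.01707 = 0.04541/0.01707 = 2.660.
Two-sided p-value ≈ 2·Φ(−2.660) = 0.0078. With α = 0.05, reject H₀.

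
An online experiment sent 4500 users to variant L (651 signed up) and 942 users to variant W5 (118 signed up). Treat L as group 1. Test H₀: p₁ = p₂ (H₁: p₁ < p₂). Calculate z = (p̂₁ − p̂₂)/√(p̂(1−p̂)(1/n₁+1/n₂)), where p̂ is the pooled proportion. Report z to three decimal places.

z = 1.554

p̂₁ = 651/4500 ≈ 0.14467, p̂₂ = 118/942 ≈ 0.12527.
Pooled p̂ = (651+118)/(4500+942) = 769/5442 = 0.14131.
SE = √(0.12134 × 0.00128379) = 0.01248.
z = (0.14467 − 0.12527)/0.01248 = 0.01940/0.01248 = 1.554.
p-value = P(Z < 1.554) ≈ 0.9400.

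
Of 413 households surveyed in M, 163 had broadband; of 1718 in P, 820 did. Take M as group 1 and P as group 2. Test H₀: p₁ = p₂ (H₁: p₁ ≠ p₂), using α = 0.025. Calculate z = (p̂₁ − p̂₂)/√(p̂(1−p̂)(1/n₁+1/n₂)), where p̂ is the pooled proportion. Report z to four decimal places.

z = -3.0245

p̂₁ = 163/413 ≈ 0.394673, p̂₂ = 820/1718 ≈ 0.477299.
Pooled p̂ = (163+820)/(413+1718) = 983/2131 = 0.461286.
SE = √(0.248501 × 0.00300338) = 0.027319.
z = (0.394673 − 0.477299)/0.027319 = -0.082626/0.027319 = -3.0245.
Two-sided p-value ≈ 2·Φ(−3.024) = 0.0025; since p < α = 0.025, reject H₀.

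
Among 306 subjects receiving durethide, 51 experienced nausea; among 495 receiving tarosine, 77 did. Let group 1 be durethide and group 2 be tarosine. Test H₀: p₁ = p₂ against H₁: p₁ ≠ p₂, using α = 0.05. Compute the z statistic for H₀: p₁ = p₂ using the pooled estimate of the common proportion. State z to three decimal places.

p̂₁ = 51/306 ≈ 0.16667, p̂₂ = 77/495 ≈ 0.15556.
Pooled p̂ = (51+77)/(306+495) = 128/801 = 0.15980.
SE = √(0.134264 × 0.00528818) = 0.02665.
z = (0.16667 − 0.15556)/0.02665 = 0.01111/0.02665 = 0.417.
p-value = 2·P(Z > 0.417) ≈ 0.6767, so at α = 0.05 we fail to reject H₀.

z = 0.417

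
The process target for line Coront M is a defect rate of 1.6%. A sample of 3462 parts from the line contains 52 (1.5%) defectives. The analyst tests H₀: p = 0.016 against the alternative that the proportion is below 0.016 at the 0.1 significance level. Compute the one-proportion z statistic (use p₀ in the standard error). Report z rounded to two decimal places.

z = -0.46

p̂ = 52/3462 = 0.01502.
Under H₀, SE = √(0.016·0.984/3462) = √(4.54766e-06) = 0.00213.
z = (0.01502 − 0.016)/0.00213 = -0.00098/0.00213 = -0.46.
p-value = P(Z < -0.459) ≈ 0.3230, so at α = 0.1 we fail to reject H₀.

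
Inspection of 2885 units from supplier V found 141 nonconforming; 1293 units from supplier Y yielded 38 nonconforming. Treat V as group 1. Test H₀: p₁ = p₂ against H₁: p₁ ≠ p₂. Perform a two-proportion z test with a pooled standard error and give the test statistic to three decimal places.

z = 2.875

p̂₁ = 141/2885 = 0.048873, p̂₂ = 38/1293 = 0.029389.
Pooled p̂ = (141+38)/(2885+1293) = 179/4178 = 0.042843.
SE = √(0.0410079 × 0.00112002) = 0.006777.
z = (0.048873 − 0.029389)/0.006777 = 0.019484/0.006777 = 2.875.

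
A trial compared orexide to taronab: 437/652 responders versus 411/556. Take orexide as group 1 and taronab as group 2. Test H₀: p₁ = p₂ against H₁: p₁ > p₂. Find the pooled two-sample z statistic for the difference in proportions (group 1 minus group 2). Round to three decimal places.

p̂₁ = 437/652 = 0.67025, p̂₂ = 411/556 = 0.73921.
Pooled p̂ = (437+411)/(652+556) = 848/1208 = 0.70199.
SE = √(0.209201 × 0.0033323) = 0.02640.
z = (0.67025 − 0.73921)/0.02640 = -0.06896/0.02640 = -2.612.

z = -2.612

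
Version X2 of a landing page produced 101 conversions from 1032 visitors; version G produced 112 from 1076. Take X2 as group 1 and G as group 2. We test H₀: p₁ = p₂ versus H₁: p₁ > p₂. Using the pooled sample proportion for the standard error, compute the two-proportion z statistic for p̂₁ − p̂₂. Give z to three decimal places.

p̂₁ = 101/1032 = 0.09787, p̂₂ = 112/1076 = 0.10409.
Pooled p̂ = (101+112)/(1032+1076) = 213/2108 = 0.10104.
SE = √(p̂(1−p̂)(1/n₁+1/n₂)) = √(0.10104·0.89896·0.00189836) = √(0.000172435) = 0.01313.
z = (0.09787 − 0.10409)/0.01313 = -0.00622/0.01313 = -0.474.
p-value = P(Z > -0.474) ≈ 0.6822.

z = -0.474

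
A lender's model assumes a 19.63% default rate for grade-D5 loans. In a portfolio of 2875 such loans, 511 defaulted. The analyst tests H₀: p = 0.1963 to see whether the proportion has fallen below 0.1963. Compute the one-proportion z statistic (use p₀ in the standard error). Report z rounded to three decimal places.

p̂ = 511/2875 ≈ 0.177739.
Standard error under H₀: √(0.1963×0.8037/2875) = 0.007408.
z = (0.177739 − 0.1963)/0.007408 = -0.018561/0.007408 = -2.506.
p-value = P(Z < -2.506) ≈ 0.0061.

z = -2.506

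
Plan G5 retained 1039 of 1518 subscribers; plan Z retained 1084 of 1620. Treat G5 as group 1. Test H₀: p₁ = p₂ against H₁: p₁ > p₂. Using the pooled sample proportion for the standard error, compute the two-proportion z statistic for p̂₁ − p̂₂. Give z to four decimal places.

z = 0.9166

p̂₁ = 1039/1518 = 0.684453, p̂₂ = 1084/1620 = 0.669136.
Pooled p̂ = (1039+1084)/(1518+1620) = 2123/3138 = 0.676546.
SE = √(0.218832 × 0.00127605) = 0.016710.
z = (0.684453 − 0.669136)/0.016710 = 0.015317/0.016710 = 0.9166.
p-value = P(Z > 0.917) ≈ 0.1797.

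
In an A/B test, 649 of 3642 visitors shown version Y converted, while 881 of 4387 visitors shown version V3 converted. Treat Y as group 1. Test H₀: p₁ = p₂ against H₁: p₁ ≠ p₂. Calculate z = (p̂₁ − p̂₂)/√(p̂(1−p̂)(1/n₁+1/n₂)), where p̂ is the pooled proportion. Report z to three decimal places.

p̂₁ = 649/3642 = 0.1781988, p̂₂ = 881/4387 = 0.2008206.
Pooled p̂ = (649+881)/(3642+4387) = 1530/8029 = 0.1905592.
SE = √(p̂(1−p̂)(1/n₁+1/n₂)) = √(0.1905592·0.8094408·0.000502521) = √(7.7512e-05) = 0.0088041.
z = (0.1781988 − 0.2008206)/0.0088041 = -0.0226218/0.0088041 = -2.569.
p-value = 2·P(Z > 2.569) ≈ 0.0102.

z = -2.569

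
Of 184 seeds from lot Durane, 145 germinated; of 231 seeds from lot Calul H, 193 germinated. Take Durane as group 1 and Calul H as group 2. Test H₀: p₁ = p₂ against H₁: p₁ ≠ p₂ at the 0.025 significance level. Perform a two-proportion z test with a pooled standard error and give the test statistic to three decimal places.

p̂₁ = 145/184 = 0.788043, p̂₂ = 193/231 = 0.835498.
Pooled p̂ = (145+193)/(184+231) = 338/415 = 0.814458.
SE = √(0.151116 × 0.00976379) = 0.038412.
z = (0.788043 − 0.835498)/0.038412 = -0.047455/0.038412 = -1.235.
p-value = 2·P(Z > 1.235) ≈ 0.2167, so at α = 0.025 we fail to reject H₀.

z = -1.235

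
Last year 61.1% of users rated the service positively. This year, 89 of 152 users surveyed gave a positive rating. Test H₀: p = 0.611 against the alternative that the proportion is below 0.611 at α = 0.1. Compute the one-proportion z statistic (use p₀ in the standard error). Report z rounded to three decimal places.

p̂ = 89/152 ≈ 0.58553.
Under H₀, SE = √(0.611·0.389/152) = √(0.00156368) = 0.03954.
z = (0.58553 − 0.611)/0.03954 = -0.02547/0.03954 = -0.644.
p-value = P(Z < -0.644) ≈ 0.2597. With α = 0.1, fail to reject H₀.

z = -0.644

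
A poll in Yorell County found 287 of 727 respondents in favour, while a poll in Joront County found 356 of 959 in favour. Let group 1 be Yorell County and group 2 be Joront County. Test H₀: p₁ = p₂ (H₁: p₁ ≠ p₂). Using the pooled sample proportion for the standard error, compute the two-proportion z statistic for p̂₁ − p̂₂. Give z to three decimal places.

p̂₁ = 287/727 ≈ 0.39477, p̂₂ = 356/959 ≈ 0.37122.
Pooled p̂ = (287+356)/(727+959) = 643/1686 = 0.38138.
SE = √(0.235928 × 0.00241827) = 0.02389.
z = (0.39477 − 0.37122)/0.02389 = 0.02355/0.02389 = 0.986.

z = 0.986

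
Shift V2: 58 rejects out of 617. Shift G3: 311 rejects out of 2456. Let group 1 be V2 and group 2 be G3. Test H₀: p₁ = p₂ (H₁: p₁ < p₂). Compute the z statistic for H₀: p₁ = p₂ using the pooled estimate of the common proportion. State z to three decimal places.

p̂₁ = 58/617 = 0.09400, p̂₂ = 311/2456 = 0.12663.
Pooled p̂ = (58+311)/(617+2456) = 369/3073 = 0.12008.
SE = √(0.105659 × 0.00202791) = 0.01464.
z = (0.09400 − 0.12663)/0.01464 = -0.03263/0.01464 = -2.229.
p-value = P(Z < -2.229) ≈ 0.0129.

z = -2.229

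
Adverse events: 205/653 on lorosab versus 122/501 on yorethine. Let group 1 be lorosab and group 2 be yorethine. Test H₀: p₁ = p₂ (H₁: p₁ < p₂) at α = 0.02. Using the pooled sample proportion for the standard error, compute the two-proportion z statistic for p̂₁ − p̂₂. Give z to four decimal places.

p̂₁ = 205/653 = 0.313936, p̂₂ = 122/501 = 0.243513.
Pooled p̂ = (205+122)/(653+501) = 327/1154 = 0.283362.
SE = √(0.203068 × 0.0035274) = 0.026764.
z = (0.313936 − 0.243513)/0.026764 = 0.070423/0.026764 = 2.6313.
p-value = P(Z < 2.631) ≈ 0.9957. With α = 0.02, fail to reject H₀.

z = 2.6313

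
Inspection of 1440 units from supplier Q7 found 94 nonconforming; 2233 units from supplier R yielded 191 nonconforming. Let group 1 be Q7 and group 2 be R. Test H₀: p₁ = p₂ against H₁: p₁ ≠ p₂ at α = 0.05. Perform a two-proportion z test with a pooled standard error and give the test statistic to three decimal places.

z = -2.240

p̂₁ = 94/1440 ≈ 0.065278, p̂₂ = 191/2233 ≈ 0.085535.
Pooled p̂ = (94+191)/(1440+2233) = 285/3673 = 0.077593.
SE = √(0.0715725 × 0.00114227) = 0.009042.
z = (0.065278 − 0.085535)/0.009042 = -0.020257/0.009042 = -2.240.
p-value = 2·P(Z > 2.240) ≈ 0.0251; since p < α = 0.05, reject H₀.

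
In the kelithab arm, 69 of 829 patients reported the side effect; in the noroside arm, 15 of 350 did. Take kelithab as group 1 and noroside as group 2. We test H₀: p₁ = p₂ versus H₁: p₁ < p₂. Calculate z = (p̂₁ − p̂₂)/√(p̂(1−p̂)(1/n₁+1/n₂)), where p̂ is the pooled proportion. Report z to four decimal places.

p̂₁ = 69/829 = 0.083233, p̂₂ = 15/350 = 0.042857.
Pooled p̂ = (69+15)/(829+350) = 84/1179 = 0.071247.
SE = √(0.0661707 × 0.00406342) = 0.016398.
z = (0.083233 − 0.042857)/0.016398 = 0.040376/0.016398 = 2.4623.
p-value = P(Z < 2.462) ≈ 0.9931.

z = 2.4623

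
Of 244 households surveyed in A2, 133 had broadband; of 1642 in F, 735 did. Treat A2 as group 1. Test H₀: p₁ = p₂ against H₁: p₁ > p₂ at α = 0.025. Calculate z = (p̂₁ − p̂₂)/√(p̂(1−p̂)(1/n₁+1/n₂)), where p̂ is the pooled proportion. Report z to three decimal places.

z = 2.850

p̂₁ = 133/244 = 0.54508, p̂₂ = 735/1642 = 0.44762.
Pooled p̂ = (133+735)/(244+1642) = 868/1886 = 0.46023.
SE = √(0.248419 × 0.00470737) = 0.03420.
z = (0.54508 − 0.44762)/0.03420 = 0.09746/0.03420 = 2.850.
p-value = P(Z > 2.850) ≈ 0.0022; since p < α = 0.025, reject H₀.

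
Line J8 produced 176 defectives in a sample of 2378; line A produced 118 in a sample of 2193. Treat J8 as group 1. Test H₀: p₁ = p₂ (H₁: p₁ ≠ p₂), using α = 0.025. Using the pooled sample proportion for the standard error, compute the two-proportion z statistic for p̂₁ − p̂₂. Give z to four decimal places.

p̂₁ = 176/2378 = 0.074012, p̂₂ = 118/2193 = 0.053808.
Pooled p̂ = (176+118)/(2378+2193) = 294/4571 = 0.064319.
SE = √(0.0601817 × 0.000876518) = 0.007263.
z = (0.074012 − 0.053808)/0.007263 = 0.020204/0.007263 = 2.7818.
Two-sided p-value ≈ 2·Φ(−2.782) = 0.0054; since p < α = 0.025, reject H₀.

z = 2.7818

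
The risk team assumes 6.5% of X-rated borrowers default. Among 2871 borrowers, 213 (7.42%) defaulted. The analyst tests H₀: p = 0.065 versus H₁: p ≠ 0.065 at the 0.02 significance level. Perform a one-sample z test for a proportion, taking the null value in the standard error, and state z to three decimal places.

z = 1.997

p̂ = 213/2871 ≈ 0.074190.
SE = √(p₀(1−p₀)/n) = √(0.060775/2871) = 0.004601.
z = (0.074190 − 0.065)/0.004601 = 0.009190/0.004601 = 1.997.
p-value = 2·P(Z > 1.997) ≈ 0.0458. With α = 0.02, fail to reject H₀.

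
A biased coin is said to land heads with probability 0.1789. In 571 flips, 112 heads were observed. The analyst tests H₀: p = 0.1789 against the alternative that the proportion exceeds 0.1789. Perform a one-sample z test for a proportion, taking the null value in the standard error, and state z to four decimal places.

z = 1.0753

p̂ = 112/571 = 0.196147.
Under H₀, SE = √(0.1789·0.8211/571) = √(0.000257259) = 0.016039.
z = (0.196147 − 0.1789)/0.016039 = 0.017247/0.016039 = 1.0753.
p-value = P(Z > 1.075) ≈ 0.1411.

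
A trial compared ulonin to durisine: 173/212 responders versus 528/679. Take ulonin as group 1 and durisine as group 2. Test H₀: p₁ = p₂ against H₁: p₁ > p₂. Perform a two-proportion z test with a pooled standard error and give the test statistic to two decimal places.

p̂₁ = 173/212 ≈ 0.8160, p̂₂ = 528/679 ≈ 0.7776.
Pooled p̂ = (173+528)/(212+679) = 701/891 = 0.7868.
SE = √(0.167771 × 0.00618974) = 0.0322.
z = (0.8160 − 0.7776)/0.0322 = 0.0384/0.0322 = 1.19.

z = 1.19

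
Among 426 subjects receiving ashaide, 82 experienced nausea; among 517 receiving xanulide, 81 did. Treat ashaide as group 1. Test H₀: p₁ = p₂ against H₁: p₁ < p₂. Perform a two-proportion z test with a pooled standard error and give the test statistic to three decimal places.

p̂₁ = 82/426 ≈ 0.19249, p̂₂ = 81/517 ≈ 0.15667.
Pooled p̂ = (82+81)/(426+517) = 163/943 = 0.17285.
SE = √(0.142975 × 0.00428165) = 0.02474.
z = (0.19249 − 0.15667)/0.02474 = 0.03582/0.02474 = 1.448.

z = 1.448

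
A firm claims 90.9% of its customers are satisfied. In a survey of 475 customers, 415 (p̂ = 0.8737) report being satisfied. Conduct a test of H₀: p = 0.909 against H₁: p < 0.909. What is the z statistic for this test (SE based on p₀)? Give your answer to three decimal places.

z = -2.676

p̂ = 415/475 ≈ 0.87368.
SE = √(p₀(1−p₀)/n) = √(0.082719/475) = 0.01320.
z = (0.87368 − 0.909)/0.01320 = -0.03532/0.01320 = -2.676.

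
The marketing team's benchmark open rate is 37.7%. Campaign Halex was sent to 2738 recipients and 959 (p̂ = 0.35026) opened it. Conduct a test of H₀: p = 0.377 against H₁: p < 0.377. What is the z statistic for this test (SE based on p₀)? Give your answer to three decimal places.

z = -2.888

p̂ = 959/2738 ≈ 0.35026.
Standard error under H₀: √(0.377×0.623/2738) = 0.00926.
z = (0.35026 − 0.377)/0.00926 = -0.02674/0.00926 = -2.888.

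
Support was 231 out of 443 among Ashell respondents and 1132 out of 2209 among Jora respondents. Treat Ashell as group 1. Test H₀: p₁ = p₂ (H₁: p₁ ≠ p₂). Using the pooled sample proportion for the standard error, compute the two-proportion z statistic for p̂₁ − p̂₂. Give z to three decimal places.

p̂₁ = 231/443 = 0.52144, p̂₂ = 1132/2209 = 0.51245.
Pooled p̂ = (231+1132)/(443+2209) = 1363/2652 = 0.51395.
SE = √(p̂(1−p̂)(1/n₁+1/n₂)) = √(0.51395·0.48605·0.00271003) = √(0.00067698) = 0.02602.
z = (0.52144 − 0.51245)/0.02602 = 0.00899/0.02602 = 0.346.

z = 0.346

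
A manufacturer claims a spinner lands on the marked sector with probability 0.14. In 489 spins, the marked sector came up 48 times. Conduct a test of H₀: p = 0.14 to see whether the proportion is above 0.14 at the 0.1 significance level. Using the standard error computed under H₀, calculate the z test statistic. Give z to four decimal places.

z = -2.6665

p̂ = 48/489 ≈ 0.098160.
Standard error under H₀: √(0.14×0.86/489) = 0.015691.
z = (0.098160 − 0.14)/0.015691 = -0.041840/0.015691 = -2.6665.
p-value = P(Z > -2.666) ≈ 0.9962. With α = 0.1, fail to reject H₀.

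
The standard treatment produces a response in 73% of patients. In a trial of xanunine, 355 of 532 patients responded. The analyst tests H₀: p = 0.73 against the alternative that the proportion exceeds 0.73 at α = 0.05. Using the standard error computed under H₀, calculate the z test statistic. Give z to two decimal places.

p̂ = 355/532 ≈ 0.66729.
SE = √(p₀(1−p₀)/n) = √(0.1971/532) = 0.01925.
z = (0.66729 − 0.73)/0.01925 = -0.06271/0.01925 = -3.26.
p-value = P(Z > -3.258) ≈ 0.9994. With α = 0.05, fail to reject H₀.

z = -3.26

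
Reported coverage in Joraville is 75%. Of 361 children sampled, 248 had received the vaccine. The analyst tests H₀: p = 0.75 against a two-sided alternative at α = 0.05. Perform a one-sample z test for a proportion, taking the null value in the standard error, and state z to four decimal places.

p̂ = 248/361 = 0.686981.
SE = √(p₀(1−p₀)/n) = √(0.1875/361) = 0.022790.
z = (0.686981 − 0.75)/0.022790 = -0.063019/0.022790 = -2.7652.
p-value = 2·P(Z > 2.765) ≈ 0.0057, so at α = 0.05 we reject H₀.

z = -2.7652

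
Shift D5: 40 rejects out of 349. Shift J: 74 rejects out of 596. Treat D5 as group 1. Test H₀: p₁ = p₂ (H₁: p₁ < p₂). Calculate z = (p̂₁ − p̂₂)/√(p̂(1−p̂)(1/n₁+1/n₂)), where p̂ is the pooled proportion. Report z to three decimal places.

p̂₁ = 40/349 ≈ 0.11461, p̂₂ = 74/596 ≈ 0.12416.
Pooled p̂ = (40+74)/(349+596) = 114/945 = 0.12063.
SE = √(0.106082 × 0.00454318) = 0.02195.
z = (0.11461 − 0.12416)/0.02195 = -0.00955/0.02195 = -0.435.

z = -0.435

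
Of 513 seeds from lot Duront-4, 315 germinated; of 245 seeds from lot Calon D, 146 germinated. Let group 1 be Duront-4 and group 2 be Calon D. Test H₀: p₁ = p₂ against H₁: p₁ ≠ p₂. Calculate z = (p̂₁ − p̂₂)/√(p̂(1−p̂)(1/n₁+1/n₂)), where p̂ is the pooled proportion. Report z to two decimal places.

p̂₁ = 315/513 = 0.6140, p̂₂ = 146/245 = 0.5959.
Pooled p̂ = (315+146)/(513+245) = 461/758 = 0.6082.
SE = √(0.238297 × 0.00603095) = 0.0379.
z = (0.6140 − 0.5959)/0.0379 = 0.0181/0.0379 = 0.48.
Two-sided p-value ≈ 2·Φ(−0.478) = 0.6327.

z = 0.48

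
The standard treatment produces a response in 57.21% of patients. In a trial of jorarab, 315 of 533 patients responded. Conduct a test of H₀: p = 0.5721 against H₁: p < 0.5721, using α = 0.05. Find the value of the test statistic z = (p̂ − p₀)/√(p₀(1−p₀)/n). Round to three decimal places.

p̂ = 315/533 ≈ 0.590994.
Under H₀, SE = √(0.5721·0.4279/533) = √(0.00045929) = 0.021431.
z = (0.590994 − 0.5721)/0.021431 = 0.018894/0.021431 = 0.882.
p-value = P(Z < 0.882) ≈ 0.8110. With α = 0.05, fail to reject H₀.

z = 0.882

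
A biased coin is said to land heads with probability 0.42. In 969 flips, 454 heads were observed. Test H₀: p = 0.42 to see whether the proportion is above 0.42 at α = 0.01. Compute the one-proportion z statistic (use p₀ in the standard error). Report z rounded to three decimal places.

z = 3.060

p̂ = 454/969 ≈ 0.468524.
Standard error under H₀: √(0.42×0.58/969) = 0.015855.
z = (0.468524 − 0.42)/0.015855 = 0.048524/0.015855 = 3.060.
p-value = P(Z > 3.060) ≈ 0.0011; since p < α = 0.01, reject H₀.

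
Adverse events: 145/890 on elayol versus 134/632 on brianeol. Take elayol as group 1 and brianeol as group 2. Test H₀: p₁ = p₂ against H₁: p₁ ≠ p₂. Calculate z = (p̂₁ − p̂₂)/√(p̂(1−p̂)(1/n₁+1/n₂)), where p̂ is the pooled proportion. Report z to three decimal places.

p̂₁ = 145/890 = 0.16292, p̂₂ = 134/632 = 0.21203.
Pooled p̂ = (145+134)/(890+632) = 279/1522 = 0.18331.
SE = √(p̂(1−p̂)(1/n₁+1/n₂)) = √(0.18331·0.81669·0.00270587) = √(0.000405092) = 0.02013.
z = (0.16292 − 0.21203)/0.02013 = -0.04911/0.02013 = -2.440.
p-value = 2·P(Z > 2.440) ≈ 0.0147.

z = -2.440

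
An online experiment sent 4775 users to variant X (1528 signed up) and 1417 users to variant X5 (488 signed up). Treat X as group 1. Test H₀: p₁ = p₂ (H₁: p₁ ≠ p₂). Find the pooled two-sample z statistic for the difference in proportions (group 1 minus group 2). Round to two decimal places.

z = -1.72

p̂₁ = 1528/4775 = 0.3200, p̂₂ = 488/1417 = 0.3444.
Pooled p̂ = (1528+488)/(4775+1417) = 2016/6192 = 0.3256.
SE = √(0.219578 × 0.00091514) = 0.0142.
z = (0.3200 − 0.3444)/0.0142 = -0.0244/0.0142 = -1.72.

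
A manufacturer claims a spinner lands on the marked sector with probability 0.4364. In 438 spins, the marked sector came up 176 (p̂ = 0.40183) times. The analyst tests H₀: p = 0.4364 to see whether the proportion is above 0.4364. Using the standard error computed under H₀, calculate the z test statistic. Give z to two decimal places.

z = -1.46

p̂ = 176/438 ≈ 0.4018.
Standard error under H₀: √(0.4364×0.5636/438) = 0.0237.
z = (0.4018 − 0.4364)/0.0237 = -0.0346/0.0237 = -1.46.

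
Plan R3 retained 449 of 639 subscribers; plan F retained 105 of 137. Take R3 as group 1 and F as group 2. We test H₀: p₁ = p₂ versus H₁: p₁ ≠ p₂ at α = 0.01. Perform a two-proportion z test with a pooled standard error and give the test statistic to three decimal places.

z = -1.499

p̂₁ = 449/639 = 0.702660, p̂₂ = 105/137 = 0.766423.
Pooled p̂ = (449+105)/(639+137) = 554/776 = 0.713918.
SE = √(0.204239 × 0.00886422) = 0.042549.
z = (0.702660 − 0.766423)/0.042549 = -0.063763/0.042549 = -1.499.
p-value = 2·P(Z > 1.499) ≈ 0.1340, so at α = 0.01 we fail to reject H₀.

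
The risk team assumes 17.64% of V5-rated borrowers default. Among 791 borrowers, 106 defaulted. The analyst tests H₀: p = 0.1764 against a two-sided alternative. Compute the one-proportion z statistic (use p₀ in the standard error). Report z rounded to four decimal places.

z = -3.1280

p̂ = 106/791 = 0.1340076.
Under H₀, SE = √(0.1764·0.8236/791) = √(0.00018367) = 0.0135525.
z = (0.1340076 − 0.1764)/0.0135525 = -0.0423924/0.0135525 = -3.1280.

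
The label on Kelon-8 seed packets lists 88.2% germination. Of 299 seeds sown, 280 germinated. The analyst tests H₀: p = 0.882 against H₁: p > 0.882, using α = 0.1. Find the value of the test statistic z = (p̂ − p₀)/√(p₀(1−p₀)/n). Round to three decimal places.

z = 2.919

p̂ = 280/299 ≈ 0.936455.
SE = √(p₀(1−p₀)/n) = √(0.10408/299) = 0.018657.
z = (0.936455 − 0.882)/0.018657 = 0.054455/0.018657 = 2.919.
p-value = P(Z > 2.919) ≈ 0.0018. With α = 0.1, reject H₀.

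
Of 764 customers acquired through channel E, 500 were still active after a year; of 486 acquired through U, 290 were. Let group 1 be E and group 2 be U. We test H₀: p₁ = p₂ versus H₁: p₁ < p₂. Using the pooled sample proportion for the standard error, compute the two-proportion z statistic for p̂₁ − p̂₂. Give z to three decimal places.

z = 2.064

p̂₁ = 500/764 ≈ 0.65445, p̂₂ = 290/486 ≈ 0.59671.
Pooled p̂ = (500+290)/(764+486) = 790/1250 = 0.63200.
SE = √(0.232576 × 0.00336651) = 0.02798.
z = (0.65445 − 0.59671)/0.02798 = 0.05774/0.02798 = 2.064.
p-value = P(Z < 2.064) ≈ 0.9805.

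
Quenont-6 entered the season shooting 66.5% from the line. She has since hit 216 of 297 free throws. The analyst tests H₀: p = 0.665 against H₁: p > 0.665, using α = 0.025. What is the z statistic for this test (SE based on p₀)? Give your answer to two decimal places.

z = 2.27

p̂ = 216/297 = 0.7273.
Under H₀, SE = √(0.665·0.335/297) = √(0.000750084) = 0.0274.
z = (0.7273 − 0.665)/0.0274 = 0.0623/0.0274 = 2.27.
p-value = P(Z > 2.274) ≈ 0.0115. With α = 0.025, reject H₀.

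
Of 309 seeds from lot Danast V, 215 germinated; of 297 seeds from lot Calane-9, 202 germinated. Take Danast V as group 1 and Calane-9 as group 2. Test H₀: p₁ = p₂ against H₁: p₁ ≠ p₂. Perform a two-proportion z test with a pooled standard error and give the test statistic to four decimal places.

p̂₁ = 215/309 ≈ 0.695793, p̂₂ = 202/297 ≈ 0.680135.
Pooled p̂ = (215+202)/(309+297) = 417/606 = 0.688119.
SE = √(0.214611 × 0.00660325) = 0.037645.
z = (0.695793 − 0.680135)/0.037645 = 0.015658/0.037645 = 0.4159.
Two-sided p-value ≈ 2·Φ(−0.416) = 0.6774.

z = 0.4159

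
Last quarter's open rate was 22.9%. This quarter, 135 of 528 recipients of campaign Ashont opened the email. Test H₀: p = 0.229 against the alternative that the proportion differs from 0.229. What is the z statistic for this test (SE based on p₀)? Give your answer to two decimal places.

z = 1.46

p̂ = 135/528 = 0.2557.
SE = √(p₀(1−p₀)/n) = √(0.17656/528) = 0.0183.
z = (0.2557 − 0.229)/0.0183 = 0.0267/0.0183 = 1.46.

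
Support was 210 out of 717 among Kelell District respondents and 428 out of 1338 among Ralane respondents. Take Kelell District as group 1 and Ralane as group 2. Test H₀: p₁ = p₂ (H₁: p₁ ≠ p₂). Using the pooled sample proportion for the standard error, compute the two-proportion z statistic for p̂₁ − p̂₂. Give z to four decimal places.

p̂₁ = 210/717 = 0.292887, p̂₂ = 428/1338 = 0.319880.
Pooled p̂ = (210+428)/(717+1338) = 638/2055 = 0.310462.
SE = √(0.214075 × 0.00214208) = 0.021414.
z = (0.292887 − 0.319880)/0.021414 = -0.026993/0.021414 = -1.2605.

z = -1.2605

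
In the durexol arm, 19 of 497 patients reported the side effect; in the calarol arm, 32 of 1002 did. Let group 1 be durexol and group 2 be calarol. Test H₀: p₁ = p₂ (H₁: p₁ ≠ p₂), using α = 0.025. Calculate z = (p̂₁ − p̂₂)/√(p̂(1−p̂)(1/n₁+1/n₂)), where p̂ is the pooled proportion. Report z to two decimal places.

p̂₁ = 19/497 = 0.03823, p̂₂ = 32/1002 = 0.03194.
Pooled p̂ = (19+32)/(497+1002) = 51/1499 = 0.03402.
SE = √(p̂(1−p̂)(1/n₁+1/n₂)) = √(0.03402·0.96598·0.00301008) = √(9.89266e-05) = 0.00995.
z = (0.03823 − 0.03194)/0.00995 = 0.00629/0.00995 = 0.63.
p-value = 2·P(Z > 0.633) ≈ 0.5269; since p > α = 0.025, fail to reject H₀.

z = 0.63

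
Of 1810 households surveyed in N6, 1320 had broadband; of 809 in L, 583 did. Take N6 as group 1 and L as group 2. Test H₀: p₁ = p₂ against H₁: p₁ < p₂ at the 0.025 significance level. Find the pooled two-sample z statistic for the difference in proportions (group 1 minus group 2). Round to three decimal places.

p̂₁ = 1320/1810 ≈ 0.72928, p̂₂ = 583/809 ≈ 0.72064.
Pooled p̂ = (1320+583)/(1810+809) = 1903/2619 = 0.72661.
SE = √(0.198646 × 0.00178858) = 0.01885.
z = (0.72928 − 0.72064)/0.01885 = 0.00864/0.01885 = 0.458.
p-value = P(Z < 0.458) ≈ 0.6766; since p > α = 0.025, fail to reject H₀.

z = 0.458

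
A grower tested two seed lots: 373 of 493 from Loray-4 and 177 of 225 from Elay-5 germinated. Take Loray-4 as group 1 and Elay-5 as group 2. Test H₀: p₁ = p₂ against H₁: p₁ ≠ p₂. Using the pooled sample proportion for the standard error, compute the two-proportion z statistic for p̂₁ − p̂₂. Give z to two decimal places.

p̂₁ = 373/493 = 0.7566, p̂₂ = 177/225 = 0.7867.
Pooled p̂ = (373+177)/(493+225) = 550/718 = 0.7660.
SE = √(p̂(1−p̂)(1/n₁+1/n₂)) = √(0.7660·0.2340·0.00647284) = √(0.00116016) = 0.0341.
z = (0.7566 − 0.7867)/0.0341 = -0.0301/0.0341 = -0.88.
Two-sided p-value ≈ 2·Φ(−0.883) = 0.3773.

z = -0.88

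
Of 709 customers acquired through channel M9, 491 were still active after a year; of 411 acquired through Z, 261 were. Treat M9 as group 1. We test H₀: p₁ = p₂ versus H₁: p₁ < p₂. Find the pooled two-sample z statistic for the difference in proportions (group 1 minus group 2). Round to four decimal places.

z = 1.9742

p̂₁ = 491/709 = 0.6925247, p̂₂ = 261/411 = 0.6350365.
Pooled p̂ = (491+261)/(709+411) = 752/1120 = 0.6714286.
SE = √(p̂(1−p̂)(1/n₁+1/n₂)) = √(0.6714286·0.3285714·0.00384353) = √(0.000847929) = 0.0291192.
z = (0.6925247 − 0.6350365)/0.0291192 = 0.0574882/0.0291192 = 1.9742.
p-value = P(Z < 1.974) ≈ 0.9758.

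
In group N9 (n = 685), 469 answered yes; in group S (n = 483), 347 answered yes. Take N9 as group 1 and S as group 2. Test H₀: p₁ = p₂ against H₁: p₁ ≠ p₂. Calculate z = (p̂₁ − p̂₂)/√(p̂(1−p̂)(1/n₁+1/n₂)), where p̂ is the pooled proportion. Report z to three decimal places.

p̂₁ = 469/685 = 0.68467, p̂₂ = 347/483 = 0.71843.
Pooled p̂ = (469+347)/(685+483) = 816/1168 = 0.69863.
SE = √(0.210546 × 0.00353025) = 0.02726.
z = (0.68467 − 0.71843)/0.02726 = -0.03376/0.02726 = -1.238.

z = -1.238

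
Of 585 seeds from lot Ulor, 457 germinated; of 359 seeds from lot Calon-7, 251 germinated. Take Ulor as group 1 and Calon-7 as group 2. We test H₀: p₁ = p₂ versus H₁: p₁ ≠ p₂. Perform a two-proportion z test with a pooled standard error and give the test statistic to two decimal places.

z = 2.83

p̂₁ = 457/585 ≈ 0.7812, p̂₂ = 251/359 ≈ 0.6992.
Pooled p̂ = (457+251)/(585+359) = 708/944 = 0.7500.
SE = √(p̂(1−p̂)(1/n₁+1/n₂)) = √(0.7500·0.2500·0.00449492) = √(0.000842797) = 0.0290.
z = (0.7812 − 0.6992)/0.0290 = 0.0820/0.0290 = 2.83.
p-value = 2·P(Z > 2.826) ≈ 0.0047.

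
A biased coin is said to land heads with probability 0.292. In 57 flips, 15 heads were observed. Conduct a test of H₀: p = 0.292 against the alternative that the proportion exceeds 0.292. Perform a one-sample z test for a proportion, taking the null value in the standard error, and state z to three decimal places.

z = -0.479

p̂ = 15/57 = 0.26316.
SE = √(p₀(1−p₀)/n) = √(0.20674/57) = 0.06022.
z = (0.26316 − 0.292)/0.06022 = -0.02884/0.06022 = -0.479.
p-value = P(Z > -0.479) ≈ 0.6840.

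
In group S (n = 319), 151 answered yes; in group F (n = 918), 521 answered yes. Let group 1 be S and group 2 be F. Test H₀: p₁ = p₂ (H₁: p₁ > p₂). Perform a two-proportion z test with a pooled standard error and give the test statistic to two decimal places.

z = -2.91

p̂₁ = 151/319 ≈ 0.47335, p̂₂ = 521/918 ≈ 0.56754.
Pooled p̂ = (151+521)/(319+918) = 672/1237 = 0.54325.
SE = √(p̂(1−p̂)(1/n₁+1/n₂)) = √(0.54325·0.45675·0.00422412) = √(0.00104813) = 0.03237.
z = (0.47335 − 0.56754)/0.03237 = -0.09419/0.03237 = -2.91.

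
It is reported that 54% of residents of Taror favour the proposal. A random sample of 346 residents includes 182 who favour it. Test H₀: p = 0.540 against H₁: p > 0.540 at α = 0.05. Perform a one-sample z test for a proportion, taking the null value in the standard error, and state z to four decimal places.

z = -0.5221

p̂ = 182/346 ≈ 0.526012.
SE = √(p₀(1−p₀)/n) = √(0.2484/346) = 0.026794.
z = (0.526012 − 0.54)/0.026794 = -0.013988/0.026794 = -0.5221.
p-value = P(Z > -0.522) ≈ 0.6992. With α = 0.05, fail to reject H₀.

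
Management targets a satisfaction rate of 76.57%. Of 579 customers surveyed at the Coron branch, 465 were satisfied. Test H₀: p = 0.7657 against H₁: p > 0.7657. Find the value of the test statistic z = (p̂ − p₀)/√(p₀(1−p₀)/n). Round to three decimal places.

p̂ = 465/579 = 0.803109.
Standard error under H₀: √(0.7657×0.2343/579) = 0.017603.
z = (0.803109 − 0.7657)/0.017603 = 0.037409/0.017603 = 2.125.
p-value = P(Z > 2.125) ≈ 0.0168.

z = 2.125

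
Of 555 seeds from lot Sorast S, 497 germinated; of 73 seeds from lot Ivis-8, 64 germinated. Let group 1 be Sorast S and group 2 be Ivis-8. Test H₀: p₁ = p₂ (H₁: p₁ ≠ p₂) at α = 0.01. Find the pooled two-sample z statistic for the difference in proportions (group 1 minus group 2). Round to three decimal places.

p̂₁ = 497/555 ≈ 0.89550, p̂₂ = 64/73 ≈ 0.87671.
Pooled p̂ = (497+64)/(555+73) = 561/628 = 0.89331.
SE = √(0.0953056 × 0.0155004) = 0.03844.
z = (0.89550 − 0.87671)/0.03844 = 0.01879/0.03844 = 0.489.
p-value = 2·P(Z > 0.489) ≈ 0.6251. With α = 0.01, fail to reject H₀.

z = 0.489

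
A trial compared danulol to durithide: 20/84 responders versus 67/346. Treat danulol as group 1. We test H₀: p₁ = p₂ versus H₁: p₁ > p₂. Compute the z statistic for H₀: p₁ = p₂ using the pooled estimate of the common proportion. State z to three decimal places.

z = 0.910

p̂₁ = 20/84 = 0.23810, p̂₂ = 67/346 = 0.19364.
Pooled p̂ = (20+67)/(84+346) = 87/430 = 0.20233.
SE = √(0.16139 × 0.0147949) = 0.04886.
z = (0.23810 − 0.19364)/0.04886 = 0.04446/0.04886 = 0.910.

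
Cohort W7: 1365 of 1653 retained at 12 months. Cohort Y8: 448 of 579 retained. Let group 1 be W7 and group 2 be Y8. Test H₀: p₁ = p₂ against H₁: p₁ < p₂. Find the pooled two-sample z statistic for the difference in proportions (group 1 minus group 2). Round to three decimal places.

z = 2.759

p̂₁ = 1365/1653 ≈ 0.825771, p̂₂ = 448/579 ≈ 0.773748.
Pooled p̂ = (1365+448)/(1653+579) = 1813/2232 = 0.812276.
SE = √(0.152484 × 0.00233208) = 0.018857.
z = (0.825771 − 0.773748)/0.018857 = 0.052023/0.018857 = 2.759.
p-value = P(Z < 2.759) ≈ 0.9971.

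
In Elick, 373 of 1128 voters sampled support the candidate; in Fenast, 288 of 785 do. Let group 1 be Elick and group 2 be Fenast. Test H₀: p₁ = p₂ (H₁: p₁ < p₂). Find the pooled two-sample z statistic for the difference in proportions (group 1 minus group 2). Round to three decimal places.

z = -1.638

p̂₁ = 373/1128 = 0.33067, p̂₂ = 288/785 = 0.36688.
Pooled p̂ = (373+288)/(1128+785) = 661/1913 = 0.34553.
SE = √(0.226139 × 0.00216041) = 0.02210.
z = (0.33067 − 0.36688)/0.02210 = -0.03621/0.02210 = -1.638.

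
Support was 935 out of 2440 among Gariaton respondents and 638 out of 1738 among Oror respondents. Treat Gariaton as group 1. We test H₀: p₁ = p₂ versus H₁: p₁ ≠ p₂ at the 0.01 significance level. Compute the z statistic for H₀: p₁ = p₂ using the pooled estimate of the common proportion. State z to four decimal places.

p̂₁ = 935/2440 ≈ 0.383197, p̂₂ = 638/1738 ≈ 0.367089.
Pooled p̂ = (935+638)/(2440+1738) = 1573/4178 = 0.376496.
SE = √(p̂(1−p̂)(1/n₁+1/n₂)) = √(0.376496·0.623504·0.00098521) = √(0.000231275) = 0.015208.
z = (0.383197 − 0.367089)/0.015208 = 0.016108/0.015208 = 1.0592.
p-value = 2·P(Z > 1.059) ≈ 0.2895; since p > α = 0.01, fail to reject H₀.

z = 1.0592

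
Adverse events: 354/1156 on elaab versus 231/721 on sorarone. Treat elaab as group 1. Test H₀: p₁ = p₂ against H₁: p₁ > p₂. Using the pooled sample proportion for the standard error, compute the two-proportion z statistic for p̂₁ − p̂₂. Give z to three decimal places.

z = -0.644

p̂₁ = 354/1156 = 0.30623, p̂₂ = 231/721 = 0.32039.
Pooled p̂ = (354+231)/(1156+721) = 585/1877 = 0.31167.
SE = √(p̂(1−p̂)(1/n₁+1/n₂)) = √(0.31167·0.68833·0.00225201) = √(0.000483127) = 0.02198.
z = (0.30623 − 0.32039)/0.02198 = -0.01416/0.02198 = -0.644.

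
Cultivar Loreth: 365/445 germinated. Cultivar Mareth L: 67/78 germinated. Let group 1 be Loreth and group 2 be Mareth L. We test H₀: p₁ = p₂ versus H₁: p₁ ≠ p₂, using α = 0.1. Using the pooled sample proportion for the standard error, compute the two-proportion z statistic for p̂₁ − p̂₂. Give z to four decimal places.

z = -0.8327

p̂₁ = 365/445 ≈ 0.820225, p̂₂ = 67/78 ≈ 0.858974.
Pooled p̂ = (365+67)/(445+78) = 432/523 = 0.826004.
SE = √(p̂(1−p̂)(1/n₁+1/n₂)) = √(0.826004·0.173996·0.0150677) = √(0.00216555) = 0.046536.
z = (0.820225 − 0.858974)/0.046536 = -0.038749/0.046536 = -0.8327.
p-value = 2·P(Z > 0.833) ≈ 0.4050; since p > α = 0.1, fail to reject H₀.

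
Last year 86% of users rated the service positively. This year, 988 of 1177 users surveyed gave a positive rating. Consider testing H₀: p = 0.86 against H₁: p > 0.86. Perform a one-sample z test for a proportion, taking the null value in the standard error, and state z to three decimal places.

p̂ = 988/1177 = 0.839422.
Under H₀, SE = √(0.86·0.14/1177) = √(0.000102294) = 0.010114.
z = (0.839422 − 0.86)/0.010114 = -0.020578/0.010114 = -2.035.

z = -2.035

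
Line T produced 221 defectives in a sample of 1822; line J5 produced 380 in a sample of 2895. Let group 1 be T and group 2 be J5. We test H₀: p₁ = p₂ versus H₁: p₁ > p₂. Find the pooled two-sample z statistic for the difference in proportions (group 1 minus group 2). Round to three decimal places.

p̂₁ = 221/1822 = 0.12130, p̂₂ = 380/2895 = 0.13126.
Pooled p̂ = (221+380)/(1822+2895) = 601/4717 = 0.12741.
SE = √(p̂(1−p̂)(1/n₁+1/n₂)) = √(0.12741·0.87259·0.000894271) = √(9.9423e-05) = 0.00997.
z = (0.12130 − 0.13126)/0.00997 = -0.00996/0.00997 = -0.999.
p-value = P(Z > -0.999) ≈ 0.8412.

z = -0.999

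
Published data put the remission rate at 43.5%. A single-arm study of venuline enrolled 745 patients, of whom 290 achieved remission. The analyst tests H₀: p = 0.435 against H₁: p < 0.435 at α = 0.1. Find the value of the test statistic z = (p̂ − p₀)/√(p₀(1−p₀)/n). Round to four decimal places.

z = -2.5182

p̂ = 290/745 ≈ 0.389262.
SE = √(p₀(1−p₀)/n) = √(0.24577/745) = 0.018163.
z = (0.389262 − 0.435)/0.018163 = -0.045738/0.018163 = -2.5182.
p-value = P(Z < -2.518) ≈ 0.0059, so at α = 0.1 we reject H₀.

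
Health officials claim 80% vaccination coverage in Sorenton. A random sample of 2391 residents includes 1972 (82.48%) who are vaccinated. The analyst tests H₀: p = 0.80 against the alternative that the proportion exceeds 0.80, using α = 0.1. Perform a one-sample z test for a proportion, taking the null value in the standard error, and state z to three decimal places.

p̂ = 1972/2391 ≈ 0.82476.
Standard error under H₀: √(0.8×0.2/2391) = 0.00818.
z = (0.82476 − 0.8)/0.00818 = 0.02476/0.00818 = 3.027.
p-value = P(Z > 3.027) ≈ 0.0012. With α = 0.1, reject H₀.

z = 3.027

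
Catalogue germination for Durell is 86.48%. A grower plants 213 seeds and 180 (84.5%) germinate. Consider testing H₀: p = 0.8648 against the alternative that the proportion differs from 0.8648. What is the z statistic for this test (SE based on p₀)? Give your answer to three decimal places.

p̂ = 180/213 = 0.84507.
Under H₀, SE = √(0.8648·0.1352/213) = √(0.000548925) = 0.02343.
z = (0.84507 − 0.8648)/0.02343 = -0.01973/0.02343 = -0.842.

z = -0.842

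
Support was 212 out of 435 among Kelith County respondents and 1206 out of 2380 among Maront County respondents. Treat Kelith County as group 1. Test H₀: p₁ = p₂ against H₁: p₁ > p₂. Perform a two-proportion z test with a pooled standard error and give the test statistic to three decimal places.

p̂₁ = 212/435 = 0.48736, p̂₂ = 1206/2380 = 0.50672.
Pooled p̂ = (212+1206)/(435+2380) = 1418/2815 = 0.50373.
SE = √(p̂(1−p̂)(1/n₁+1/n₂)) = √(0.50373·0.49627·0.00271902) = √(0.000679717) = 0.02607.
z = (0.48736 − 0.50672)/0.02607 = -0.01936/0.02607 = -0.743.

z = -0.743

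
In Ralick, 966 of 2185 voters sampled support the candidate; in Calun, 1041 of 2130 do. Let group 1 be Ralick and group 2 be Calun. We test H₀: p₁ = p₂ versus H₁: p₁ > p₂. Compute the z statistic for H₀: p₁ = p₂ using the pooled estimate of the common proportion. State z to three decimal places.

z = -3.070

p̂₁ = 966/2185 ≈ 0.442105, p̂₂ = 1041/2130 ≈ 0.488732.
Pooled p̂ = (966+1041)/(2185+2130) = 2007/4315 = 0.465122.
SE = √(0.248784 × 0.000927149) = 0.015187.
z = (0.442105 − 0.488732)/0.015187 = -0.046627/0.015187 = -3.070.
p-value = P(Z > -3.070) ≈ 0.9989.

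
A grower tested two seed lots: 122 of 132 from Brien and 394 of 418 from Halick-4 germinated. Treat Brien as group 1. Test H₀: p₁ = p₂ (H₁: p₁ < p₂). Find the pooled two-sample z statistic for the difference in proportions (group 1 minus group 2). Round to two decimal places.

p̂₁ = 122/132 ≈ 0.92424, p̂₂ = 394/418 ≈ 0.94258.
Pooled p̂ = (122+394)/(132+418) = 516/550 = 0.93818.
SE = √(p̂(1−p̂)(1/n₁+1/n₂)) = √(0.93818·0.06182·0.0099681) = √(0.000578117) = 0.02404.
z = (0.92424 − 0.94258)/0.02404 = -0.01834/0.02404 = -0.76.

z = -0.76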